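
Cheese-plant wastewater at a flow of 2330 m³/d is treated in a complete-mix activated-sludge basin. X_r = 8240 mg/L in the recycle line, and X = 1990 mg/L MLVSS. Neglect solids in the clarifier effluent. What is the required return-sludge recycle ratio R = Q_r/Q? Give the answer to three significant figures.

R ≈ 0.318

Solids balance on the clarifier gives (1+R)X = R·X_r, so R = X/(X_r − X) = 1990 / (8240 − 1990) = 0.3184.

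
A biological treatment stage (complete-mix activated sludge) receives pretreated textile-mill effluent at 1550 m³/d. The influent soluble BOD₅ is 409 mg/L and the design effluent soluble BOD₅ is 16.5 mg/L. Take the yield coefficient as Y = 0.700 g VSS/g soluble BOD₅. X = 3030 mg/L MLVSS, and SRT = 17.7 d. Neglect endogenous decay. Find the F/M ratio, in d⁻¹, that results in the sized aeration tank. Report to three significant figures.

Biomass mass balance (decay neglected): V·X = Y·Q·(S₀ − S)·θ_c, so V = 0.700 × 1550 × (409 − 16.5) × 17.7 / 3030 = 2488 m³.
F/M = Q·S₀ / (V·X) = 1550 × 409 / (2488 × 3030) = 0.08410 g soluble BOD₅·(g VSS·d)⁻¹.

F/M ≈ 0.0841 d⁻¹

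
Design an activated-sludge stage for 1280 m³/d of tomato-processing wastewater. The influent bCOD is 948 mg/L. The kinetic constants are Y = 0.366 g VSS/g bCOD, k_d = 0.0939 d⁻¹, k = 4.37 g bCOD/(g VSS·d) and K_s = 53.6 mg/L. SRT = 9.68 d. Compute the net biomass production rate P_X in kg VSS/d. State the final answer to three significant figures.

For a completely mixed reactor with recycle the Lawrence–McCarty relation gives S = K_s·(1 + k_d·θ_c) / [θ_c·(Y·k − k_d) − 1] = 53.6 × (1 + 0.0939 × 9.68) / [9.68 × (0.366 × 4.37 − 0.0939) − 1] = 102.3 / 13.57 = 7.538 mg/L.
Correct the yield for decay: Y_obs = Y/(1 + k_d θ_c) = 0.366 / (1 + 0.0939 × 9.68) = 0.366 / 1.909 = 0.1917.
Substrate removed = Q·(S₀ − S) = 1280 m³/d × (948 − 7.54) g/m³ = 1.2×10^6 g/d = 1204 kg/d.
P_X = Y_obs · Q(S₀ − S) = 0.1917 × 1204 = 230.8 kg VSS/d.

P_X ≈ 231 kg VSS/d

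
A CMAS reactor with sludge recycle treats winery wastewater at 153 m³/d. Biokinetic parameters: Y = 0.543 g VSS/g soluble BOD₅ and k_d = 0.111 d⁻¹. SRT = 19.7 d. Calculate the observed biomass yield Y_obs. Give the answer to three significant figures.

Y_obs = Y / (1 + k_d θ_c) = 0.543 / (1 + 0.111 × 19.7) = 0.543 / 3.187 = 0.1704.

Y_obs ≈ 0.170 g VSS/g soluble BOD₅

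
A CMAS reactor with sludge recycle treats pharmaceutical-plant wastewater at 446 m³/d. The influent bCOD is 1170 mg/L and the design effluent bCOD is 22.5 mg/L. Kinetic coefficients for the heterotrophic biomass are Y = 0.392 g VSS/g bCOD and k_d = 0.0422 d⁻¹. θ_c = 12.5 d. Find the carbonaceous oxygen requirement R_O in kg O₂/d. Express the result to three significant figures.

R_O ≈ 325 kg O₂/d

Correct the yield for decay: Y_obs = Y/(1 + k_d θ_c) = 0.392 / (1 + 0.0422 × 12.5) = 0.392 / 1.527 = 0.2566.
Q·(S₀ − S) = 446 × (1170 − 22.5) × 10⁻³ = 511.8 kg/d removed.
Biomass synthesised: P_X = Y_obs × 511.8 = 131.3 kg VSS/d.
R_O = Q·ΔS − 1.42 P_X = 511.8 − 186.5 = 325.3 kg O₂/d.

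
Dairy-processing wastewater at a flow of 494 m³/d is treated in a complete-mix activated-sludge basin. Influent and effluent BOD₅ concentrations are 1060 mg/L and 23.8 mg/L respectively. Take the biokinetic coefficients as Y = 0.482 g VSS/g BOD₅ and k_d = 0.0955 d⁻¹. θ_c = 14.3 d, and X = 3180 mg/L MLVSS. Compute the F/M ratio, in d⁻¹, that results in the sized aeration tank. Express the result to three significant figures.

Steady-state biomass mass balance: V·X·(1 + k_d·θ_c) = Y·Q·(S₀ − S)·θ_c, so V = 0.482 × 494 × (1060 − 23.8) × 14.3 / [3180 × (1 + 0.0955 × 14.3)] = 3.53×10^6 / 7523 = 469.0 m³.
F/M = Q·S₀ / (V·X) = 494 × 1060 / (469.0 × 3180) = 0.3511 g BOD₅·(g VSS·d)⁻¹.

F/M ≈ 0.351 d⁻¹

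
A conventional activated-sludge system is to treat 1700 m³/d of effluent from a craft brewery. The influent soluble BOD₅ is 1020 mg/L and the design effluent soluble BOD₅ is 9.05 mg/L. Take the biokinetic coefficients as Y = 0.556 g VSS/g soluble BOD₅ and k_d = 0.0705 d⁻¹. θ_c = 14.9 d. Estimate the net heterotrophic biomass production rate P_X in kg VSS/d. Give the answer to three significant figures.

P_X ≈ 466 kg VSS/d

Observed yield with endogenous decay: Y_obs = Y / (1 + k_d·θ_c) = 0.556 / (1 + 0.0705 × 14.9) = 0.556 / 2.050 = 0.2712 g VSS/g soluble BOD₅.
Q·(S₀ − S) = 1700 × (1020 − 9.05) × 10⁻³ = 1719 kg/d removed.
So the net sludge growth is P_X = 0.2712 × 1719 = 466.0 kg VSS/d.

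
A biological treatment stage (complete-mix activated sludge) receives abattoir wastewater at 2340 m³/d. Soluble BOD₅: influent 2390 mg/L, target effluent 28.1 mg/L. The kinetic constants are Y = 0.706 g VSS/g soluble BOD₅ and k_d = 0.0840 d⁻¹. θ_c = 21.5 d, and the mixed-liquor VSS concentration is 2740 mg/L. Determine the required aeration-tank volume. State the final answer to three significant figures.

From the SRT design equation V = Y Q (S₀−S) θ_c / [X (1 + k_d θ_c)] = 0.706 × 2340 × (2390 − 28.1) × 21.5 / [2740 × (1 + 0.0840 × 21.5)] = 8.39×10^7 / 7688 = 10911 m³.

V ≈ 10900 m³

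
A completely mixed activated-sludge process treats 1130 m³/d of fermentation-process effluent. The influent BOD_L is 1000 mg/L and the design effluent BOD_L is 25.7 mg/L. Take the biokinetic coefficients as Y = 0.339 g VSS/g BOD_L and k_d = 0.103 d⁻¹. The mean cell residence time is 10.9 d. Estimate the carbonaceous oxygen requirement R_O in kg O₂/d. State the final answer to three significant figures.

Observed yield with endogenous decay: Y_obs = Y / (1 + k_d·θ_c) = 0.339 / (1 + 0.103 × 10.9) = 0.339 / 2.123 = 0.1597 g VSS/g BOD_L.
Mass of BOD_L removed per day: Q(S₀ − S) = 1130 × 974.3 g/m³ = 1101 kg/d.
Biomass synthesised: P_X = Y_obs × 1101 = 175.8 kg VSS/d.
R_O = Q·ΔS − 1.42 P_X = 1101 − 249.7 = 851.3 kg O₂/d.

R_O ≈ 851 kg O₂/d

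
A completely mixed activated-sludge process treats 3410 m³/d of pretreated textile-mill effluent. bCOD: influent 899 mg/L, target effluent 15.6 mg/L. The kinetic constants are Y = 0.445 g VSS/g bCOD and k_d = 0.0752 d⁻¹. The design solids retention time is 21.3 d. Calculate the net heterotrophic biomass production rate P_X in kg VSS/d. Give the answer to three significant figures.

Correct the yield for decay: Y_obs = Y/(1 + k_d θ_c) = 0.445 / (1 + 0.0752 × 21.3) = 0.445 / 2.602 = 0.1710.
ΔS = 899 − 15.6 = 883.4 mg/L, so the substrate removal rate is 3410 × 883.4/1000 = 3012 kg bCOD/d.
P_X = Y_obs · Q(S₀ − S) = 0.1710 × 3012 = 515.2 kg VSS/d.

P_X ≈ 515 kg VSS/d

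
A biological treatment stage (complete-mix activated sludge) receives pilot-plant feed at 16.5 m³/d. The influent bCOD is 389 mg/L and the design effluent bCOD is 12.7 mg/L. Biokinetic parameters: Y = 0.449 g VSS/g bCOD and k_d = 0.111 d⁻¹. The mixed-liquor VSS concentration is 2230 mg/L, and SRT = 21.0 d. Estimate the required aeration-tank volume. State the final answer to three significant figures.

From the SRT design equation V = Y Q (S₀−S) θ_c / [X (1 + k_d θ_c)] = 0.449 × 16.5 × (389 − 12.7) × 21.0 / [2230 × (1 + 0.111 × 21.0)] = 5.85×10^4 / 7428 = 7.881 m³.

V ≈ 7.88 m³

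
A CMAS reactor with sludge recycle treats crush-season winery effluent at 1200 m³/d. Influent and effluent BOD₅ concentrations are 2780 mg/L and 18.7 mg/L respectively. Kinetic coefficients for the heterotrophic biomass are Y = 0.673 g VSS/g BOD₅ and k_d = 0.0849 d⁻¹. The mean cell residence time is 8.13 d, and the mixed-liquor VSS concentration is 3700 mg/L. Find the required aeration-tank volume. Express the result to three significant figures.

Rearranging the biomass balance for a CMAS with decay, V = Y·Q·ΔS·θ_c / [X·(1+k_d θ_c)] = 0.673 × 1200 × (2780 − 18.7) × 8.13 / [3700 × (1 + 0.0849 × 8.13)] = 1.81×10^7 / 6254 = 2899 m³.

V ≈ 2900 m³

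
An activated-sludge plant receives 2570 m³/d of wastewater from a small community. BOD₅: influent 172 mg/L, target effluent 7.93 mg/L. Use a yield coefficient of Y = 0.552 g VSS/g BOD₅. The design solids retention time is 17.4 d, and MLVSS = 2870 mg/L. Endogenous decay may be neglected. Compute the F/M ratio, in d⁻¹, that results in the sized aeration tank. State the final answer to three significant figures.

V·X = Y·Q·ΔS·θ_c gives V = 0.552 × 2570 × (172 − 7.93) × 17.4 / 2870 = 1411 m³.
F/M = applied load / biomass = Q·S₀/(V·X) = 2570 × 172 / (1411 × 2870) = 0.1091 d⁻¹.

F/M ≈ 0.109 d⁻¹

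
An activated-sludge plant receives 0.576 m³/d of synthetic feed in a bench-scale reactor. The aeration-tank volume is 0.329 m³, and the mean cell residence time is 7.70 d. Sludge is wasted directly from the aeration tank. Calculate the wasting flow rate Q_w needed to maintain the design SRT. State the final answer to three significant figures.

Q_w ≈ 0.0427 m³/d

With mixed-liquor wasting, θ_c = V/Q_w, so Q_w = V/θ_c = 0.3290/7.70 = 0.04273 m³/d.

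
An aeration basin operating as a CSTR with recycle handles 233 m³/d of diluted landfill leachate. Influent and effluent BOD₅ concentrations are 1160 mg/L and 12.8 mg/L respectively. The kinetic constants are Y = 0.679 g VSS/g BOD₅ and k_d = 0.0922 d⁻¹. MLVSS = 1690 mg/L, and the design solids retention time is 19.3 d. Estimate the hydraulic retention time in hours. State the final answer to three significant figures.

τ ≈ 76.8 h

Steady-state biomass mass balance: V·X·(1 + k_d·θ_c) = Y·Q·(S₀ − S)·θ_c, so V = 0.679 × 233 × (1160 − 12.8) × 19.3 / [1690 × (1 + 0.0922 × 19.3)] = 3.5×10^6 / 4697 = 745.7 m³.
HRT = V/Q = 745.7 m³ / 233 m³·d⁻¹ = 3.201 d × 24 = 76.81 h.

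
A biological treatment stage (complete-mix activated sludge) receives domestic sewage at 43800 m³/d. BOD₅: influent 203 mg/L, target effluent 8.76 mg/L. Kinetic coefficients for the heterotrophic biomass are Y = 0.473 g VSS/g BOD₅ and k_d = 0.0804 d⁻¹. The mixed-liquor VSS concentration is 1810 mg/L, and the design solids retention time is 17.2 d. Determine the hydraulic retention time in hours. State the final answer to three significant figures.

τ ≈ 8.79 h

Steady-state biomass mass balance: V·X·(1 + k_d·θ_c) = Y·Q·(S₀ − S)·θ_c, so V = 0.473 × 43800 × (203 − 8.76) × 17.2 / [1810 × (1 + 0.0804 × 17.2)] = 6.92×10^7 / 4313 = 16048 m³.
HRT = V/Q = 16048 m³ / 43800 m³·d⁻¹ = 0.3664 d × 24 = 8.793 h.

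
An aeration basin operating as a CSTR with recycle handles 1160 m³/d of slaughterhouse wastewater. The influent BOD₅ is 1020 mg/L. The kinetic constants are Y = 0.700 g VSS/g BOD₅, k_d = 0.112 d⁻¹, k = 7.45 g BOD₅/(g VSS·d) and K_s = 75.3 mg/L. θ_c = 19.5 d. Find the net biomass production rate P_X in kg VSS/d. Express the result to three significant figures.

P_X ≈ 260 kg VSS/d

For a completely mixed reactor with recycle the Lawrence–McCarty relation gives S = K_s·(1 + k_d·θ_c) / [θ_c·(Y·k − k_d) − 1] = 75.3 × (1 + 0.112 × 19.5) / [19.5 × (0.700 × 7.45 − 0.112) − 1] = 239.8 / 98.51 = 2.434 mg/L.
Y_obs = Y / (1 + k_d θ_c) = 0.700 / (1 + 0.112 × 19.5) = 0.700 / 3.184 = 0.2198.
Substrate removed = Q·(S₀ − S) = 1160 m³/d × (1020 − 2.43) g/m³ = 1.18×10^6 g/d = 1180 kg/d.
P_X = Y_obs · Q(S₀ − S) = 0.2198 × 1180 = 259.5 kg VSS/d.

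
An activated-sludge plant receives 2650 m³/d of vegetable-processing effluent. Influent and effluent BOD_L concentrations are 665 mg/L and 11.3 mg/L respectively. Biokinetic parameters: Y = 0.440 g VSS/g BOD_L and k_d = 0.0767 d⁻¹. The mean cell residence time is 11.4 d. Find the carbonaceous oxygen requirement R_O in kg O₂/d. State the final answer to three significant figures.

R_O ≈ 1150 kg O₂/d

Correct the yield for decay: Y_obs = Y/(1 + k_d θ_c) = 0.440 / (1 + 0.0767 × 11.4) = 0.440 / 1.874 = 0.2347.
Mass of BOD_L removed per day: Q(S₀ − S) = 2650 × 653.7 g/m³ = 1732 kg/d.
Biomass synthesised: P_X = Y_obs × 1732 = 406.6 kg VSS/d.
Carbonaceous O₂ demand = substrate oxidised − cell-mass equivalent = 1732 − 1.42 × 406.6 = 1155 kg O₂/d.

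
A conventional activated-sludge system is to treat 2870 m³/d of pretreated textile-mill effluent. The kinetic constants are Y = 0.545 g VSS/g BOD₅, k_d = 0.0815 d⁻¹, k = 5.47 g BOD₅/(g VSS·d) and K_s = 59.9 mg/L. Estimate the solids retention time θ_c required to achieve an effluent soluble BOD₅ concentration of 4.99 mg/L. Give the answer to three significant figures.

θ_c ≈ 6.77 d

Specific growth rate at S = 4.99 mg/L: μ = YkS/(K_s+S) = 0.545·5.47·4.99/(59.9+4.99) = 0.2292 d⁻¹.
Then 1/θ_c = μ − k_d = 0.2292 − 0.0815 = 0.1477 d⁻¹, giving θ_c = 6.768 d.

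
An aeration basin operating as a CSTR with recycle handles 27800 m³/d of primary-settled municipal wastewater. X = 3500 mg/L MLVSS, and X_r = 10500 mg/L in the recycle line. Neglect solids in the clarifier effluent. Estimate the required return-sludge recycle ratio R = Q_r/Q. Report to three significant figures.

R ≈ 0.500

Mass balance around the secondary clarifier (neglecting effluent solids): R = X / (X_r − X) = 3500 / (10500 − 3500) = 0.5000.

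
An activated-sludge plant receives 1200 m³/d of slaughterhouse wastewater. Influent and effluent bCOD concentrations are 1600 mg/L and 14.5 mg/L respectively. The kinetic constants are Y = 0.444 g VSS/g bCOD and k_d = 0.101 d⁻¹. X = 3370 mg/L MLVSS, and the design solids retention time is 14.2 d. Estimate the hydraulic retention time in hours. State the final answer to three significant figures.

Rearranging the biomass balance for a CMAS with decay, V = Y·Q·ΔS·θ_c / [X·(1+k_d θ_c)] = 0.444 × 1200 × (1600 − 14.5) × 14.2 / [3370 × (1 + 0.101 × 14.2)] = 1.2×10^7 / 8203 = 1462 m³.
HRT = V/Q = 1462 m³ / 1200 m³·d⁻¹ = 1.219 d × 24 = 29.25 h.

τ ≈ 29.2 h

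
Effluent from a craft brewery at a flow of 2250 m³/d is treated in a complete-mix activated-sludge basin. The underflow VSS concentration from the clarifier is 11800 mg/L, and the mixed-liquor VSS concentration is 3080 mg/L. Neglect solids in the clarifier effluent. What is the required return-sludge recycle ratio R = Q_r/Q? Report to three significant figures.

Solids balance on the clarifier gives (1+R)X = R·X_r, so R = X/(X_r − X) = 3080 / (11800 − 3080) = 0.3532.

R ≈ 0.353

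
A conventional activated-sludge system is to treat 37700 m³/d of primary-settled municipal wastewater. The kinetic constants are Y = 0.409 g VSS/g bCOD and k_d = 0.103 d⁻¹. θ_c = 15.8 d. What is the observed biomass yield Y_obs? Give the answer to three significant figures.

Y_obs ≈ 0.156 g VSS/g bCOD

Y_obs = Y / (1 + k_d θ_c) = 0.409 / (1 + 0.103 × 15.8) = 0.409 / 2.627 = 0.1557.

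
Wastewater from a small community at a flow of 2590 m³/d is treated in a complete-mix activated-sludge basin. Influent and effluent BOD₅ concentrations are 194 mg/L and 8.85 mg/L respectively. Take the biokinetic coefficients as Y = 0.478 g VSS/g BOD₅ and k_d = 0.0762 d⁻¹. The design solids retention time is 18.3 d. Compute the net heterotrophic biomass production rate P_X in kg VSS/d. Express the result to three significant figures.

P_X ≈ 95.7 kg VSS/d

Observed yield with endogenous decay: Y_obs = Y / (1 + k_d·θ_c) = 0.478 / (1 + 0.0762 × 18.3) = 0.478 / 2.394 = 0.1996 g VSS/g BOD₅.
Q·(S₀ − S) = 2590 × (194 − 8.85) × 10⁻³ = 479.5 kg/d removed.
Biomass produced: P_X = Y_obs·Q·ΔS = 0.1996 × 479.5 ≈ 95.73 kg VSS/d.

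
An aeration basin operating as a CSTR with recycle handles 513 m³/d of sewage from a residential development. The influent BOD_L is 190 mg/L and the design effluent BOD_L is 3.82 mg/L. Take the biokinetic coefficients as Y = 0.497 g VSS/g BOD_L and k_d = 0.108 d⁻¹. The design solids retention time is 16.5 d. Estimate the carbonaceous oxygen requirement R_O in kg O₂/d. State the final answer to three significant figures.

Y_obs = Y / (1 + k_d θ_c) = 0.497 / (1 + 0.108 × 16.5) = 0.497 / 2.782 = 0.1786.
Substrate removed = Q·(S₀ − S) = 513 m³/d × (190 − 3.82) g/m³ = 9.55×10^4 g/d = 95.51 kg/d.
P_X = Y_obs·Q·(S₀ − S) = 0.1786 × 95.51 = 17.06 kg VSS/d.
R_O = Q·ΔS − 1.42 P_X = 95.51 − 24.23 = 71.28 kg O₂/d.

R_O ≈ 71.3 kg O₂/d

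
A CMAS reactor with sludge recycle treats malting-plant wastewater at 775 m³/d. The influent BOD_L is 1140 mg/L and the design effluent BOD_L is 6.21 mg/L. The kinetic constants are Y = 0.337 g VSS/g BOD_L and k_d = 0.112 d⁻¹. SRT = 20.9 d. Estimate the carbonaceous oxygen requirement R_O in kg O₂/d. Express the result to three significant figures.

R_O ≈ 753 kg O₂/d

Observed yield with endogenous decay: Y_obs = Y / (1 + k_d·θ_c) = 0.337 / (1 + 0.112 × 20.9) = 0.337 / 3.341 = 0.1009 g VSS/g BOD_L.
ΔS = 1140 − 6.21 = 1134 mg/L, so the substrate removal rate is 775 × 1134/1000 = 878.7 kg BOD_L/d.
P_X = Y_obs·Q·(S₀ − S) = 0.1009 × 878.7 = 88.64 kg VSS/d.
R_O = Q·(S₀ − S) − 1.42·P_X = 878.7 − 1.42 × 88.64 = 752.8 kg O₂/d.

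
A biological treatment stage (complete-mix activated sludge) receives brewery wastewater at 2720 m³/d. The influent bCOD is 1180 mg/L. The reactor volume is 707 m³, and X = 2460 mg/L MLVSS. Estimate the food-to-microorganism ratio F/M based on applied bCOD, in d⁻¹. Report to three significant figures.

Food-to-microorganism ratio F/M = Q S₀ / (V X) = 2720 × 1180 / (707.0 × 2460) = 1.845 d⁻¹.

F/M ≈ 1.85 d⁻¹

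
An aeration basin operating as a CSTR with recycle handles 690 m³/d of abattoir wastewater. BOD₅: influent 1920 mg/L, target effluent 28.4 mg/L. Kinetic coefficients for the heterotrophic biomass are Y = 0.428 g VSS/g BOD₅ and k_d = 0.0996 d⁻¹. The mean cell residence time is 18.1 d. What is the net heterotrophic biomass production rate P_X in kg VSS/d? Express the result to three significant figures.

Y_obs = Y / (1 + k_d θ_c) = 0.428 / (1 + 0.0996 × 18.1) = 0.428 / 2.803 = 0.1527.
ΔS = 1920 − 28.4 = 1892 mg/L, so the substrate removal rate is 690 × 1892/1000 = 1305 kg BOD₅/d.
So the net sludge growth is P_X = 0.1527 × 1305 = 199.3 kg VSS/d.

P_X ≈ 199 kg VSS/d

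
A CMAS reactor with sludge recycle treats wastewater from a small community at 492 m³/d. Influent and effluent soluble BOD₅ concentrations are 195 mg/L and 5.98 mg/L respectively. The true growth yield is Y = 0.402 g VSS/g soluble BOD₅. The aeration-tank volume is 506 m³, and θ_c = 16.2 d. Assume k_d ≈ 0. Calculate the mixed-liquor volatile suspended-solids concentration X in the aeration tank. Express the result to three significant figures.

From V·X = Y·Q·(S₀ − S)·θ_c (decay neglected): X = 0.402 × 492 × (195 − 5.98) × 16.2 / 506 = 1197 mg/L.

X ≈ 1200 mg/L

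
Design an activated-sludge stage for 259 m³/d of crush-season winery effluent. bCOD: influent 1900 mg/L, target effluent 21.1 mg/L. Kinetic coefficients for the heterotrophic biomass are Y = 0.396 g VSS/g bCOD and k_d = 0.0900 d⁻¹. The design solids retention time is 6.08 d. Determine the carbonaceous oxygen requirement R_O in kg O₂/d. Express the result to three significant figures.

R_O ≈ 310 kg O₂/d

Y_obs = Y / (1 + k_d θ_c) = 0.396 / (1 + 0.0900 × 6.08) = 0.396 / 1.547 = 0.2559.
Mass of bCOD removed per day: Q(S₀ − S) = 259 × 1879 g/m³ = 486.6 kg/d.
P_X = Y_obs·Q·(S₀ − S) = 0.2559 × 486.6 = 124.6 kg VSS/d.
R_O = Q·ΔS − 1.42 P_X = 486.6 − 176.9 = 309.8 kg O₂/d.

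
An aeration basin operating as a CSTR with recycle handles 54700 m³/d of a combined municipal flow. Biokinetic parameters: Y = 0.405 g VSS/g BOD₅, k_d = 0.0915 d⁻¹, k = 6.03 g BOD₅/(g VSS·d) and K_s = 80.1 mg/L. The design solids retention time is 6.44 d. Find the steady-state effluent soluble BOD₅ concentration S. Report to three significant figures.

S ≈ 9.00 mg/L

For a completely mixed reactor with recycle the Lawrence–McCarty relation gives S = K_s·(1 + k_d·θ_c) / [θ_c·(Y·k − k_d) − 1] = 80.1 × (1 + 0.0915 × 6.44) / [6.44 × (0.405 × 6.03 − 0.0915) − 1] = 127.3 / 14.14 = 9.004 mg/L.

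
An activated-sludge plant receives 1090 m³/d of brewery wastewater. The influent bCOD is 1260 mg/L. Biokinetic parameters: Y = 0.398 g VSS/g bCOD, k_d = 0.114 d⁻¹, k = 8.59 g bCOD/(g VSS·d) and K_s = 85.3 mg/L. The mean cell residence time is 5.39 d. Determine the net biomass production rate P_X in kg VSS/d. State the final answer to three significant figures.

From the Monod/SRT balance for a CMAS, S = K_s·(1+k_d θ_c)/[θ_c·(Y k − k_d) − 1] = 85.3 × (1 + 0.114 × 5.39) / [5.39 × (0.398 × 8.59 − 0.114) − 1] = 137.7 / 16.81 = 8.191 mg/L.
Y_obs = Y / (1 + k_d θ_c) = 0.398 / (1 + 0.114 × 5.39) = 0.398 / 1.614 = 0.2465.
ΔS = 1260 − 8.19 = 1252 mg/L, so the substrate removal rate is 1090 × 1252/1000 = 1364 kg bCOD/d.
So the net sludge growth is P_X = 0.2465 × 1364 = 336.4 kg VSS/d.

P_X ≈ 336 kg VSS/d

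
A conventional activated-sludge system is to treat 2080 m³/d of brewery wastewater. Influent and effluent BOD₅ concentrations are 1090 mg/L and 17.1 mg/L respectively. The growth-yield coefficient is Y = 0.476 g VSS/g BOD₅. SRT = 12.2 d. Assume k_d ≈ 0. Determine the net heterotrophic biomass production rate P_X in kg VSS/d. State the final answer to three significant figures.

P_X ≈ 1060 kg VSS/d

No decay correction is needed, so Y_obs = Y = 0.476.
ΔS = 1090 − 17.1 = 1073 mg/L, so the substrate removal rate is 2080 × 1073/1000 = 2232 kg BOD₅/d.
P_X = Y_obs · Q(S₀ − S) = 0.4760 × 2232 = 1062 kg VSS/d.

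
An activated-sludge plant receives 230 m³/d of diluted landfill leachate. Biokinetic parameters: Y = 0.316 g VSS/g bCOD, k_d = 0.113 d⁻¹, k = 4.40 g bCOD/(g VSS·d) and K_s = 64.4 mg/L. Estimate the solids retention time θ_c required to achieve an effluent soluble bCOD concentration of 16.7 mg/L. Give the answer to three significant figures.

θ_c ≈ 5.77 d

At the target effluent, Y k S/(K_s+S) = 0.316×4.40×16.7/81.10 = 0.2863 d⁻¹.
θ_c = 1/(μ − k_d) = 1/(0.2863 − 0.113) = 1/0.1733 = 5.770 d.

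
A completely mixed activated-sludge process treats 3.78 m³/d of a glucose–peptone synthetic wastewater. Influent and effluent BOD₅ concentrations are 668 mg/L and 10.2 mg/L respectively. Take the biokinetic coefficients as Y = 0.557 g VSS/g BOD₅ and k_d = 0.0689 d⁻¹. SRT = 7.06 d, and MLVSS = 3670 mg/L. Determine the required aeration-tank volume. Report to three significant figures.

V ≈ 1.79 m³

From the SRT design equation V = Y Q (S₀−S) θ_c / [X (1 + k_d θ_c)] = 0.557 × 3.78 × (668 − 10.2) × 7.06 / [3670 × (1 + 0.0689 × 7.06)] = 9.78×10^3 / 5455 = 1.792 m³.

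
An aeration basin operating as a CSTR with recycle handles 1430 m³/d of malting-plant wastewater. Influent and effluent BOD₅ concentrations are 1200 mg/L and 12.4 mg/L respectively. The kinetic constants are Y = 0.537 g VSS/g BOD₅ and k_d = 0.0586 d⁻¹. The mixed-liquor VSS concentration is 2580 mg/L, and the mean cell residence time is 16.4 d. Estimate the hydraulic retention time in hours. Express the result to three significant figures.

From the SRT design equation V = Y Q (S₀−S) θ_c / [X (1 + k_d θ_c)] = 0.537 × 1430 × (1200 − 12.4) × 16.4 / [2580 × (1 + 0.0586 × 16.4)] = 1.5×10^7 / 5059 = 2956 m³.
Hydraulic retention time τ = V/Q = 2956 / 1430 = 2.067 d = 49.61 h.

τ ≈ 49.6 h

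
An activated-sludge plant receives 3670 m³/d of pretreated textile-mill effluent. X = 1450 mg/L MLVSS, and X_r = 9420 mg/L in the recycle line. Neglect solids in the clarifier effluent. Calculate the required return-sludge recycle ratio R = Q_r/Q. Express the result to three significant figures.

R ≈ 0.182

Solids balance on the clarifier gives (1+R)X = R·X_r, so R = X/(X_r − X) = 1450 / (9420 − 1450) = 0.1819.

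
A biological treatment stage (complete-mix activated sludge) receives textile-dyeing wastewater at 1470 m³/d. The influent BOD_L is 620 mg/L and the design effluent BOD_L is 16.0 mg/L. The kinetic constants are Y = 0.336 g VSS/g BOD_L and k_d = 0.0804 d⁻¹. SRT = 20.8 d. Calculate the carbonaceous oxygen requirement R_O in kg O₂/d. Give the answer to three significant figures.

The observed yield is Y_obs = Y/(1 + k_d·θ_c) = 0.336 / (1 + 0.0804 × 20.8) = 0.336 / 2.672 = 0.1257 g VSS per g BOD_L removed.
Q·(S₀ − S) = 1470 × (620 − 16.0) × 10⁻³ = 887.9 kg/d removed.
Biomass synthesised: P_X = Y_obs × 887.9 = 111.6 kg VSS/d.
R_O = Q·ΔS − 1.42 P_X = 887.9 − 158.5 = 729.4 kg O₂/d.

R_O ≈ 729 kg O₂/d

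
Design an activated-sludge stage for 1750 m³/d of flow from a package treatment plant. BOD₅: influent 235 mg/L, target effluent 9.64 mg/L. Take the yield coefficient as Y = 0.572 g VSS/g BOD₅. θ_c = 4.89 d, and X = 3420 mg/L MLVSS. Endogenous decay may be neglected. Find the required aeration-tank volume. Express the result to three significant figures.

V·X = Y·Q·ΔS·θ_c gives V = 0.572 × 1750 × (235 − 9.64) × 4.89 / 3420 = 322.5 m³.

V ≈ 323 m³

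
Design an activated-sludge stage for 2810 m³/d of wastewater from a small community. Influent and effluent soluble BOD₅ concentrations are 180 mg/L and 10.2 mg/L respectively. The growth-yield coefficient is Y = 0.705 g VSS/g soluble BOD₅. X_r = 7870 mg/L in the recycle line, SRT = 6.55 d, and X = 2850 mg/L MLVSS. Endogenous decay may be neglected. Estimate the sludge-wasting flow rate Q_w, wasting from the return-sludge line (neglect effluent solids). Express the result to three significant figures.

Q_w ≈ 42.7 m³/d

Biomass mass balance (decay neglected): V·X = Y·Q·(S₀ − S)·θ_c, so V = 0.705 × 2810 × (180 − 10.2) × 6.55 / 2850 = 773.1 m³.
Wasting from the return line (neglecting effluent solids): Q_w = V·X / (θ_c·X_r) = 773.1 × 2850 / (6.55 × 7870) = 42.74 m³/d.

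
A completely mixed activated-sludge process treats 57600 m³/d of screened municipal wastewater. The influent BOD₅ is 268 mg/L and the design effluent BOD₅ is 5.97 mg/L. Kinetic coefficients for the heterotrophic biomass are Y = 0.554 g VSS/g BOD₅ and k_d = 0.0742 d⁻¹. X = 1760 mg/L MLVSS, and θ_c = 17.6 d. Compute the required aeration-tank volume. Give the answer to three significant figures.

V ≈ 36300 m³

Rearranging the biomass balance for a CMAS with decay, V = Y·Q·ΔS·θ_c / [X·(1+k_d θ_c)] = 0.554 × 57600 × (268 − 5.97) × 17.6 / [1760 × (1 + 0.0742 × 17.6)] = 1.47×10^8 / 4058 = 36261 m³.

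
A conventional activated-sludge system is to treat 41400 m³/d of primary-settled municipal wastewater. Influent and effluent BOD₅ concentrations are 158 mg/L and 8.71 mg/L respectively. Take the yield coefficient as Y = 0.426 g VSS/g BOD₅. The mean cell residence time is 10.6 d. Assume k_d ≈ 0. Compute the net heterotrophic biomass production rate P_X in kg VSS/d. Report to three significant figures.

No decay correction is needed, so Y_obs = Y = 0.426.
Mass of BOD₅ removed per day: Q(S₀ − S) = 41400 × 149.3 g/m³ = 6181 kg/d.
So the net sludge growth is P_X = 0.4260 × 6181 = 2633 kg VSS/d.

P_X ≈ 2630 kg VSS/d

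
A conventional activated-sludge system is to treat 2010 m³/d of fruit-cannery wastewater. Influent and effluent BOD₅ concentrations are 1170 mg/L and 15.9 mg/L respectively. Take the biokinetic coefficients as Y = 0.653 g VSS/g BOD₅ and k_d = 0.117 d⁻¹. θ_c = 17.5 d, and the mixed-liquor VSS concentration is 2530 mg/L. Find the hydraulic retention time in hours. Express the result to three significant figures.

From the SRT design equation V = Y Q (S₀−S) θ_c / [X (1 + k_d θ_c)] = 0.653 × 2010 × (1170 − 15.9) × 17.5 / [2530 × (1 + 0.117 × 17.5)] = 2.65×10^7 / 7710 = 3438 m³.
Hydraulic retention time τ = V/Q = 3438 / 2010 = 1.711 d = 41.05 h.

τ ≈ 41.1 h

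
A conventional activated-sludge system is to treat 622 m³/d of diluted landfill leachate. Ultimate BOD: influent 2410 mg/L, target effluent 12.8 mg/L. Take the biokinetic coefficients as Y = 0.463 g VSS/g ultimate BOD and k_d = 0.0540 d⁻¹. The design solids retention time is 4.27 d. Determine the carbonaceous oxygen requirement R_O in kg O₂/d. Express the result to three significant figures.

The observed yield is Y_obs = Y/(1 + k_d·θ_c) = 0.463 / (1 + 0.0540 × 4.27) = 0.463 / 1.231 = 0.3762 g VSS per g ultimate BOD removed.
Substrate removed = Q·(S₀ − S) = 622 m³/d × (2410 − 12.8) g/m³ = 1.49×10^6 g/d = 1491 kg/d.
Biomass synthesised: P_X = Y_obs × 1491 = 561.0 kg VSS/d.
R_O = Q·(S₀ − S) − 1.42·P_X = 1491 − 1.42 × 561.0 = 694.4 kg O₂/d.

R_O ≈ 694 kg O₂/d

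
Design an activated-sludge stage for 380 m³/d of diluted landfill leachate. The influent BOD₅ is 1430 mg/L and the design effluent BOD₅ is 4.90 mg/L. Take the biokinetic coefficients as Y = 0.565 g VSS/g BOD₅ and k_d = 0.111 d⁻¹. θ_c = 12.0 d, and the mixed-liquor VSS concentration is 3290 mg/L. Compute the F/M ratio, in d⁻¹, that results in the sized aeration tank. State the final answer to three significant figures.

F/M ≈ 0.345 d⁻¹

Steady-state biomass mass balance: V·X·(1 + k_d·θ_c) = Y·Q·(S₀ − S)·θ_c, so V = 0.565 × 380 × (1430 − 4.90) × 12.0 / [3290 × (1 + 0.111 × 12.0)] = 3.67×10^6 / 7672 = 478.6 m³.
Food-to-microorganism ratio F/M = Q S₀ / (V X) = 380 × 1430 / (478.6 × 3290) = 0.3451 d⁻¹.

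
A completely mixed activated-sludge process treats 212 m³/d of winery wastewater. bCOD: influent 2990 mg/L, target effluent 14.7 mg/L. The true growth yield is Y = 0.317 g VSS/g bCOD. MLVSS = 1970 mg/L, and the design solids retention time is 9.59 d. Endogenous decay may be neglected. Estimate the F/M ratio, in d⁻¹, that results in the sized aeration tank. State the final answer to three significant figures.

With k_d = 0 the design equation reduces to V = Y Q (S₀−S) θ_c / X = 0.317 × 212 × (2990 − 14.7) × 9.59 / 1970 = 973.4 m³.
F/M = Q·S₀ / (V·X) = 212 × 2990 / (973.4 × 1970) = 0.3306 g bCOD·(g VSS·d)⁻¹.

F/M ≈ 0.331 d⁻¹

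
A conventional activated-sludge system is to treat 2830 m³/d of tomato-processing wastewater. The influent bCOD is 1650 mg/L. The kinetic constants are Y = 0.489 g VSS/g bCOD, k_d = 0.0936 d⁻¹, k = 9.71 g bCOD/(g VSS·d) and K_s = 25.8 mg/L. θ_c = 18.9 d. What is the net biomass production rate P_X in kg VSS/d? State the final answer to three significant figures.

P_X ≈ 824 kg VSS/d

Effluent substrate depends only on kinetics and SRT: S = K_s(1 + k_d θ_c) / [θ_c(Yk − k_d) − 1] = 25.8 × (1 + 0.0936 × 18.9) / [18.9 × (0.489 × 9.71 − 0.0936) − 1] = 71.44 / 86.97 = 0.8214 mg/L.
The observed yield is Y_obs = Y/(1 + k_d·θ_c) = 0.489 / (1 + 0.0936 × 18.9) = 0.489 / 2.769 = 0.1766 g VSS per g bCOD removed.
Substrate removed = Q·(S₀ − S) = 2830 m³/d × (1650 − 0.821) g/m³ = 4.67×10^6 g/d = 4667 kg/d.
Biomass produced: P_X = Y_obs·Q·ΔS = 0.1766 × 4667 ≈ 824.2 kg VSS/d.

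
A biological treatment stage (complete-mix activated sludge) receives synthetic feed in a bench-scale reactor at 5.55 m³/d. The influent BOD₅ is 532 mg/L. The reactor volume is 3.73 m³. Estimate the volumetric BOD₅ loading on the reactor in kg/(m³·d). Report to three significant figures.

Applied BOD₅ load per unit volume = Q·S₀/V = (5.55 × 532/1000)/3.730 = 0.7916 kg BOD₅·m⁻³·d⁻¹.

L_v ≈ 0.792 kg BOD₅/(m³·d)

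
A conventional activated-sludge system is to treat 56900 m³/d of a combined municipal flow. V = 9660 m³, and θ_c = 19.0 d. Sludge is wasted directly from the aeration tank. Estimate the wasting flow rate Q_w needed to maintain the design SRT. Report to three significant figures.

Q_w ≈ 508 m³/d

With mixed-liquor wasting, θ_c = V/Q_w, so Q_w = V/θ_c = 9660/19.0 = 508.4 m³/d.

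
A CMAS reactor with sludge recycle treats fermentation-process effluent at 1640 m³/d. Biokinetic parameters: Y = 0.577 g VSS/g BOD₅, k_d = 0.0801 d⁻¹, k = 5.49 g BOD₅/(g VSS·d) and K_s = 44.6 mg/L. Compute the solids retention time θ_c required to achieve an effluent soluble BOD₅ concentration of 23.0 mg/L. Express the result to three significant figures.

At the target effluent, Y k S/(K_s+S) = 0.577×5.49×23.0/67.60 = 1.078 d⁻¹.
1/θ_c = 1.078 − 0.0801 = 0.9977 d⁻¹, so θ_c = 1.002 d.

θ_c ≈ 1.00 d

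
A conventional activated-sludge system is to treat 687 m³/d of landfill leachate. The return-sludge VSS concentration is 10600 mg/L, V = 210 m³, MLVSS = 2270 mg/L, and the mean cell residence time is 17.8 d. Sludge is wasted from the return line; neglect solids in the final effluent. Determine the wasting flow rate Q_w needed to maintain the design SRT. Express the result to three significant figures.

Q_w ≈ 2.53 m³/d

θ_c = V·X/(Q_w·X_r) when wasting from the recycle, so Q_w = V·X/(θ_c·X_r) = 210.0 × 2270 / (17.8 × 10600) = 2.526 m³/d.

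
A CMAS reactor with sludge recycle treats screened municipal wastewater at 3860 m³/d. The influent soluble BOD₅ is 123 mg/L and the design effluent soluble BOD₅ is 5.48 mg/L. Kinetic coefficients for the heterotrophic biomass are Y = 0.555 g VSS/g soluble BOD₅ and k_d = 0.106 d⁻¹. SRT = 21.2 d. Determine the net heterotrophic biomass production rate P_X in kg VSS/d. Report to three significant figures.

P_X ≈ 77.5 kg VSS/d

Correct the yield for decay: Y_obs = Y/(1 + k_d θ_c) = 0.555 / (1 + 0.106 × 21.2) = 0.555 / 3.247 = 0.1709.
ΔS = 123 − 5.48 = 117.5 mg/L, so the substrate removal rate is 3860 × 117.5/1000 = 453.6 kg soluble BOD₅/d.
Net biomass production P_X = Y_obs × Q·(S₀ − S) = 0.1709 × 453.6 = 77.53 kg VSS/d.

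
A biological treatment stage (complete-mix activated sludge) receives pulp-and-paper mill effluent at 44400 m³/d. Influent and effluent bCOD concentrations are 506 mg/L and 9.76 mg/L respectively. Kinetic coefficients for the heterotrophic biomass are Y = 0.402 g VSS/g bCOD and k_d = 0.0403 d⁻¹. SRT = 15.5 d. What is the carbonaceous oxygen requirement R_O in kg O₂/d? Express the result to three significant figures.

Correct the yield for decay: Y_obs = Y/(1 + k_d θ_c) = 0.402 / (1 + 0.0403 × 15.5) = 0.402 / 1.625 = 0.2474.
Q·(S₀ − S) = 44400 × (506 − 9.76) × 10⁻³ = 22033 kg/d removed.
Biomass synthesised: P_X = Y_obs × 22033 = 5452 kg VSS/d.
R_O = Q·ΔS − 1.42 P_X = 22033 − 7742 = 14291 kg O₂/d.

R_O ≈ 14300 kg O₂/d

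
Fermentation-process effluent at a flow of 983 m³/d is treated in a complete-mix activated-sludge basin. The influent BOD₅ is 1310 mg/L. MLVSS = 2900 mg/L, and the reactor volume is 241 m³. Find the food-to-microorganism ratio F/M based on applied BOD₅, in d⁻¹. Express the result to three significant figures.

F/M = Q·S₀ / (V·X) = 983 × 1310 / (241.0 × 2900) = 1.843 g BOD₅·(g VSS·d)⁻¹.

F/M ≈ 1.84 d⁻¹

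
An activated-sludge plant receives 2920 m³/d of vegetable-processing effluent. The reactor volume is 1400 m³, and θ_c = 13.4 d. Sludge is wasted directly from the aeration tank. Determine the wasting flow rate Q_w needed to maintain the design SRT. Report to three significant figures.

Q_w ≈ 104 m³/d

For wasting at MLVSS concentration, Q_w = V/θ_c = 1400/13.4 = 104.5 m³/d.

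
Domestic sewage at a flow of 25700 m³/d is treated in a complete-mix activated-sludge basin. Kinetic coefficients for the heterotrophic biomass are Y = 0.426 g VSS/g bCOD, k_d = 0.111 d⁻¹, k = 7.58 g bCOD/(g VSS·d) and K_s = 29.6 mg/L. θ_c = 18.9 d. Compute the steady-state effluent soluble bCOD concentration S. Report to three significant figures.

Effluent substrate depends only on kinetics and SRT: S = K_s(1 + k_d θ_c) / [θ_c(Yk − k_d) − 1] = 29.6 × (1 + 0.111 × 18.9) / [18.9 × (0.426 × 7.58 − 0.111) − 1] = 91.70 / 57.93 = 1.583 mg/L.

S ≈ 1.58 mg/L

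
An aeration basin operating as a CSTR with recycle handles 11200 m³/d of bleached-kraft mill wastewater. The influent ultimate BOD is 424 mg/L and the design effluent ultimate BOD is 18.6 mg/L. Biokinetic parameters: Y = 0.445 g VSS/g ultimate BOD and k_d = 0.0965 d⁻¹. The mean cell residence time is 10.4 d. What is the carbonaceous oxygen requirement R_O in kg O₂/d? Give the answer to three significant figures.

The observed yield is Y_obs = Y/(1 + k_d·θ_c) = 0.445 / (1 + 0.0965 × 10.4) = 0.445 / 2.004 = 0.2221 g VSS per g ultimate BOD removed.
Q·(S₀ − S) = 11200 × (424 − 18.6) × 10⁻³ = 4540 kg/d removed.
Net sludge production P_X = 0.2221 × 4540 = 1008 kg VSS/d.
Carbonaceous O₂ demand = substrate oxidised − cell-mass equivalent = 4540 − 1.42 × 1008 = 3108 kg O₂/d.

R_O ≈ 3110 kg O₂/d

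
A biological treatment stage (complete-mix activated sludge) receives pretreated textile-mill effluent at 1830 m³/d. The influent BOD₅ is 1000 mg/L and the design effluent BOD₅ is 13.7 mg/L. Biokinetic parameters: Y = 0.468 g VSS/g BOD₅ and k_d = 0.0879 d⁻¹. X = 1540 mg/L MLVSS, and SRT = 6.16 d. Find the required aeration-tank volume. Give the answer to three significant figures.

V ≈ 2190 m³

Rearranging the biomass balance for a CMAS with decay, V = Y·Q·ΔS·θ_c / [X·(1+k_d θ_c)] = 0.468 × 1830 × (1000 − 13.7) × 6.16 / [1540 × (1 + 0.0879 × 6.16)] = 5.2×10^6 / 2374 = 2192 m³.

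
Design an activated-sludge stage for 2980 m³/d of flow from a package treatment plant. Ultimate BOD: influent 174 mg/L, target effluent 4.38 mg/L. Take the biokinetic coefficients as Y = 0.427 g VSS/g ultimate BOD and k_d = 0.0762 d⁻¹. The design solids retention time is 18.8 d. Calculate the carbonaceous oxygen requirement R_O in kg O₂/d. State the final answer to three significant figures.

R_O ≈ 379 kg O₂/d

The observed yield is Y_obs = Y/(1 + k_d·θ_c) = 0.427 / (1 + 0.0762 × 18.8) = 0.427 / 2.433 = 0.1755 g VSS per g ultimate BOD removed.
Substrate removed = Q·(S₀ − S) = 2980 m³/d × (174 − 4.38) g/m³ = 5.05×10^5 g/d = 505.5 kg/d.
Biomass synthesised: P_X = Y_obs × 505.5 = 88.73 kg VSS/d.
Carbonaceous O₂ demand = substrate oxidised − cell-mass equivalent = 505.5 − 1.42 × 88.73 = 379.5 kg O₂/d.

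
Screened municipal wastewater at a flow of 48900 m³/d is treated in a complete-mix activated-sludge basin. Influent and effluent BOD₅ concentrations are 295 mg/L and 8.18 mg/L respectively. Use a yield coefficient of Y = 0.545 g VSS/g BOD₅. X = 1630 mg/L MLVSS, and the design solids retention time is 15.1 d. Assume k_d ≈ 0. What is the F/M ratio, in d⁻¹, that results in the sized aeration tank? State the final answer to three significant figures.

With k_d = 0 the design equation reduces to V = Y Q (S₀−S) θ_c / X = 0.545 × 48900 × (295 − 8.18) × 15.1 / 1630 = 70812 m³.
Food-to-microorganism ratio F/M = Q S₀ / (V X) = 48900 × 295 / (70812 × 1630) = 0.1250 d⁻¹.

F/M ≈ 0.125 d⁻¹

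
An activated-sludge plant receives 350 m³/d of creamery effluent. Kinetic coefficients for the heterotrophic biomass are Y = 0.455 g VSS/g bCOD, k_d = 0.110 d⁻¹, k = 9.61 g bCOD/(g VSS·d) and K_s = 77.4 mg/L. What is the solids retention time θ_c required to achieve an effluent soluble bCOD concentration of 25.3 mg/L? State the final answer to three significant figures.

From 1/θ_c = Y·k·S/(K_s + S) − k_d: Y·k·S/(K_s+S) = 0.455 × 9.61 × 25.3 / (77.4 + 25.3) = 1.077 d⁻¹.
1/θ_c = 1.077 − 0.110 = 0.9672 d⁻¹, so θ_c = 1.034 d.

θ_c ≈ 1.03 d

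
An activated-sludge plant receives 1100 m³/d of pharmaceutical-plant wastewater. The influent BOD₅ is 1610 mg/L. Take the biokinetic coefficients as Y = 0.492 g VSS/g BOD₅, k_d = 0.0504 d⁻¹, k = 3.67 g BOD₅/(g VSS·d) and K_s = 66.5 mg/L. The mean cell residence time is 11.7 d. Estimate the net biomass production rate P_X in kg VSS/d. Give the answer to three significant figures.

Effluent substrate depends only on kinetics and SRT: S = K_s(1 + k_d θ_c) / [θ_c(Yk − k_d) − 1] = 66.5 × (1 + 0.0504 × 11.7) / [11.7 × (0.492 × 3.67 − 0.0504) − 1] = 105.7 / 19.54 = 5.411 mg/L.
The observed yield is Y_obs = Y/(1 + k_d·θ_c) = 0.492 / (1 + 0.0504 × 11.7) = 0.492 / 1.590 = 0.3095 g VSS per g BOD₅ removed.
ΔS = 1610 − 5.41 = 1605 mg/L, so the substrate removal rate is 1100 × 1605/1000 = 1765 kg BOD₅/d.
Biomass produced: P_X = Y_obs·Q·ΔS = 0.3095 × 1765 ≈ 546.3 kg VSS/d.

P_X ≈ 546 kg VSS/d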